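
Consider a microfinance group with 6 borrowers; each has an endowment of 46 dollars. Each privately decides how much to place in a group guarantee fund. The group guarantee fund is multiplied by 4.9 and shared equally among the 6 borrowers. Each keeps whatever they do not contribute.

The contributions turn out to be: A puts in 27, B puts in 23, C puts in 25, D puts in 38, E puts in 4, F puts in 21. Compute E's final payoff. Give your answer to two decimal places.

154.70 dollars

Total contributed: 27 + 23 + 25 + 38 + 4 + 21 = 138.
Each receives 4.9 × 138 / 6 = 112.70 from the group guarantee fund.
E keeps 46 − 4 = 42, so E's payoff is 42 + 112.70 = 154.70.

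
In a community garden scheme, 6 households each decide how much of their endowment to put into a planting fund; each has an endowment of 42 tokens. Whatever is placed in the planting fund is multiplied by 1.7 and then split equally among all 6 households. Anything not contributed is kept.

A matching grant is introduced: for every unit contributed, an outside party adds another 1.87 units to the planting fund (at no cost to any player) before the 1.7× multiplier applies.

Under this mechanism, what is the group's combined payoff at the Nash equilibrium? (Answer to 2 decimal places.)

The effective private return is 1.7 × 2.87 / 6 = 0.8132, which is still under 1, so the mechanism doesn't change anyone's dominant strategy: zero contribution.
Everyone keeps their endowment and the group total is 6 × 42 = 252.

252.00 tokens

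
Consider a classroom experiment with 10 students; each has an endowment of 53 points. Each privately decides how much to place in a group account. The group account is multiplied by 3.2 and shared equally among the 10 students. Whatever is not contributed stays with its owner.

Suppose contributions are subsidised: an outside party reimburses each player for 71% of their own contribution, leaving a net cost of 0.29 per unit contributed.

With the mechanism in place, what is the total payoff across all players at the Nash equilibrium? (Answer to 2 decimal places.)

With the mechanism, a contributed unit returns (3.2/10) / 0.29 = 1.1034 per unit of net cost to the contributor — now above 1 — so contributing fully is weakly dominant for every player.
So the Nash equilibrium is full contribution by all 10; the group earns 10 × (53 × 0.71 + 3.2 × 53) = 2072.30.

2072.30 points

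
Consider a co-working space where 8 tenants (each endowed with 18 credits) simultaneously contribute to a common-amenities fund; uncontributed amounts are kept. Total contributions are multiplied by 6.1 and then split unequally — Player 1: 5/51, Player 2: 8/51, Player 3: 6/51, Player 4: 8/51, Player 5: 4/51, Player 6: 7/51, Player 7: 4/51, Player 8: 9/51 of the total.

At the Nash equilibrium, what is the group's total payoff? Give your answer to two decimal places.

Each unit j contributes comes back to j as 6.1 × (j's share), so j prefers to contribute only if that share exceeds 1/6.1 = 0.1639; otherwise keeping the unit dominates.
Player 8 alone (share 9/51) is above the threshold, contributing 18; the remaining 7 contribute 0. Total contributed: 18.
The common-amenities fund pays out 6.1 × 18 = 109.80 in total (split across the unequal shares, but the aggregate is all that matters for the group sum).
The 7 free-riders keep 18 each, adding 126. Group total = 126 + 109.80 = 235.80.

235.80 credits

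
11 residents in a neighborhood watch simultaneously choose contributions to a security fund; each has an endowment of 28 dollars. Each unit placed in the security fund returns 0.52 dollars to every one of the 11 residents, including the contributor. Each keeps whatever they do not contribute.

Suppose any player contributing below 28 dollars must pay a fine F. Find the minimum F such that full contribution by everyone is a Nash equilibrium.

13.44 dollars

Given the others contribute fully, the best deviation is to contribute 0 (any partial contribution still incurs the fine and gives up units whose private return 0.52 is below 1).
Deviating from 28 to 0 saves 28 dollars but forfeits the deviator's share of the drop in the security fund: 0.52 × 28 = 14.56.
So the deviation gain is 28 − 14.56 = 13.44, and the fine must be at least 13.44 dollars to wipe it out.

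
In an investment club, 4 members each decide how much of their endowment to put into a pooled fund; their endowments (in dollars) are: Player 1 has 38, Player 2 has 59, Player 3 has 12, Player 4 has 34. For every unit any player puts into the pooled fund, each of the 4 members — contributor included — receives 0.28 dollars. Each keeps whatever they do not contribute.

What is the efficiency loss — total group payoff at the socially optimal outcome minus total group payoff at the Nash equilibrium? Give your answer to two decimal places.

The private return per contributed unit is 0.28 < 1 for everyone, so the Nash equilibrium is zero contribution and the group total is Σ E_j = 38 + 59 + 12 + 34 = 143.
Each contributed unit returns 1.120 to the group, so the social optimum is full contribution by everyone: group total = 1.120 × 143 = 160.16.
Efficiency loss = (1.120 − 1) × 143 = 17.16.

17.16 dollars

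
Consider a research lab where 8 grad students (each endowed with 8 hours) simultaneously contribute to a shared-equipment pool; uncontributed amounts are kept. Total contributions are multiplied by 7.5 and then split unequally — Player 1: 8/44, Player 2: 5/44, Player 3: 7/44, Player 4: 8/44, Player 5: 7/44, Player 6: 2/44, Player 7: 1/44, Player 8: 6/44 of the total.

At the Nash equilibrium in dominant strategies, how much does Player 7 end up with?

14.82 hours

Each unit j contributes comes back to j as 7.5 × (j's share), so j prefers to contribute only if that share exceeds 1/7.5 = 0.1333; otherwise keeping the unit dominates.
Player 1, Player 3, Player 4, Player 5 and Player 8 are above the threshold, contributing 8 each; the remaining 3 contribute 0. Total contributed: 40.
Player 7 keeps 8 and receives 7.5 × 40 × 1/44 = 6.82 from the shared-equipment pool, for a payoff of 14.82.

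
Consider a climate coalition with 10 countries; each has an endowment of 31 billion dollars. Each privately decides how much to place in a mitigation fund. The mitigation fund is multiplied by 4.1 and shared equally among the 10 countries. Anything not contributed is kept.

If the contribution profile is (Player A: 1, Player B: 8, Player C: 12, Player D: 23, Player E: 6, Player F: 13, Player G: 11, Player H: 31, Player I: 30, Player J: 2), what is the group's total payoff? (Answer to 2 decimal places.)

Total contributed: 1 + 8 + 12 + 23 + 6 + 13 + 11 + 31 + 30 + 2 = 137; total kept: 10 × 31 − 137 = 173.
The mitigation fund pays out 4.1 × 137 = 561.70 in aggregate.
Group total = 173 + 561.70 = 734.70.

734.70 billion dollars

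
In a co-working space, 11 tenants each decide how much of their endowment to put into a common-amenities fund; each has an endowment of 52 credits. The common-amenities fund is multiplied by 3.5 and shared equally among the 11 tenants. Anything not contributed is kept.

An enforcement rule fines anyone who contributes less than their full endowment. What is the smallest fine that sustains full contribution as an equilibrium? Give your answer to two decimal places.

Given the others contribute fully, the best deviation is to contribute 0 (any partial contribution still incurs the fine and gives up units whose private return 0.3182 is below 1).
Deviating from 52 to 0 saves 52 credits but forfeits the deviator's share of the drop in the common-amenities fund: 3.5/11 × 52 = 16.55.
So the deviation gain is 52 − 16.55 = 35.45, and the fine must be at least 35.45 credits to wipe it out.

35.45 credits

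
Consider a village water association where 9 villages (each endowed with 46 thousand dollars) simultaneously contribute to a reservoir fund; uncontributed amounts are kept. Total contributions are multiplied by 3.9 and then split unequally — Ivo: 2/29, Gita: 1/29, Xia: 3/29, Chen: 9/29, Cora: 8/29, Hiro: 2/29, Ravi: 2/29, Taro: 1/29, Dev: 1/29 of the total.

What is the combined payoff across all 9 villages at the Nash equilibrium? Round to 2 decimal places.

For player j, contributing a unit is worthwhile iff 3.9 × (j's share) ≥ 1, i.e. iff j's share is at least 0.2564.
Chen and Cora are above the threshold, contributing 46 each; the remaining 7 contribute 0. Total contributed: 92.
The reservoir fund pays out 3.9 × 92 = 358.80 in total (split across the unequal shares, but the aggregate is all that matters for the group sum).
The 7 free-riders keep 46 each, adding 322. Group total = 322 + 358.80 = 680.80.

680.80 thousand dollars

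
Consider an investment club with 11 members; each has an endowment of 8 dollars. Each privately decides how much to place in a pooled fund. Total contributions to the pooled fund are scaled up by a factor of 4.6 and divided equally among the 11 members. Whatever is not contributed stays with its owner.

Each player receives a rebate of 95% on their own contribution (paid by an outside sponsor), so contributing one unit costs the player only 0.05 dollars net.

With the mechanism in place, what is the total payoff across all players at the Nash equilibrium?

488.40 dollars

The effective private return per unit is now (4.6/11) / 0.05 = 8.3636 > 1, so every player's dominant strategy flips to full contribution.
At the Nash equilibrium everyone contributes 8. Group total payoff = 11 × (8 × 0.95 + 4.6 × 8) = 488.40.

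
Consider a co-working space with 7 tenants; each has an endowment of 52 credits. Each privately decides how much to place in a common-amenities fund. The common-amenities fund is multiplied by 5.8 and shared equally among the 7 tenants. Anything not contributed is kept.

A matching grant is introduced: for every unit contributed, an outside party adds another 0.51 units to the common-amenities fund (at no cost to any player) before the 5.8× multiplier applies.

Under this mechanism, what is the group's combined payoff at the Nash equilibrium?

3187.91 credits

Under the mechanism each unit contributed yields 5.8 × 1.51 / 7 = 1.2511 back to its contributor per unit of net cost, which exceeds 1, making full contribution the dominant choice for everyone.
So the Nash equilibrium is full contribution by all 7; the group earns 5.8 × 1.51 × 364 = 3187.91.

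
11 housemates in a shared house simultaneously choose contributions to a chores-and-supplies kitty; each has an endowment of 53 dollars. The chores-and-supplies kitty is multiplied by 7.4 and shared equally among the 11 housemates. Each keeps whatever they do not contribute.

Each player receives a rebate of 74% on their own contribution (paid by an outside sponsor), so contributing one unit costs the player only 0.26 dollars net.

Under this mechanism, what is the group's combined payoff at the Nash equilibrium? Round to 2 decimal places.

4745.62 dollars

With the mechanism, a contributed unit returns (7.4/11) / 0.26 = 2.5874 per unit of net cost to the contributor — now above 1 — so contributing fully is weakly dominant for every player.
So the Nash equilibrium is full contribution by all 11; the group earns 11 × (53 × 0.74 + 7.4 × 53) = 4745.62.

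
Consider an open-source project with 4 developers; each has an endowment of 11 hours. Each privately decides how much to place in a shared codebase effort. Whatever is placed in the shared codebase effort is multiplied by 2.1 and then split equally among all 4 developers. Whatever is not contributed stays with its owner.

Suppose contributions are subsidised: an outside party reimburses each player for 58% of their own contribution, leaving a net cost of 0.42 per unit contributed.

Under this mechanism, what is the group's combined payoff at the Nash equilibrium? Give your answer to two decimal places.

Under the mechanism each unit contributed yields (2.1/4) / 0.42 = 1.2500 back to its contributor per unit of net cost, which exceeds 1, making full contribution the dominant choice for everyone.
At the Nash equilibrium everyone contributes 11. Group total payoff = 4 × (11 × 0.58 + 2.1 × 11) = 117.92.

117.92 hours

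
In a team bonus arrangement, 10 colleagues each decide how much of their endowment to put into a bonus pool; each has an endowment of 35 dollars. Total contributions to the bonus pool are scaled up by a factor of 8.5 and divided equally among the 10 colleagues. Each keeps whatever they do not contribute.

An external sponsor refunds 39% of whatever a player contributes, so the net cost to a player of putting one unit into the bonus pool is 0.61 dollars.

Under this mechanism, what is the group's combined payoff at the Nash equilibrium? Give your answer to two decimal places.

With the mechanism, a contributed unit returns (8.5/10) / 0.61 = 1.3934 per unit of net cost to the contributor — now above 1 — so contributing fully is weakly dominant for every player.
So the Nash equilibrium is full contribution by all 10; the group earns 10 × (35 × 0.39 + 8.5 × 35) = 3111.50.

3111.50 dollars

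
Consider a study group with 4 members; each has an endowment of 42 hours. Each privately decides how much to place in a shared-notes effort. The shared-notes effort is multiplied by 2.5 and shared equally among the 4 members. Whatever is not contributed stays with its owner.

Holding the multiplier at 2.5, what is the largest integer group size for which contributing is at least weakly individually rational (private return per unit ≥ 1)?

2

Private return per unit is 2.5/(group size), which is ≥ 1 whenever the group size is ≤ 2.5.
The largest such integer is 2.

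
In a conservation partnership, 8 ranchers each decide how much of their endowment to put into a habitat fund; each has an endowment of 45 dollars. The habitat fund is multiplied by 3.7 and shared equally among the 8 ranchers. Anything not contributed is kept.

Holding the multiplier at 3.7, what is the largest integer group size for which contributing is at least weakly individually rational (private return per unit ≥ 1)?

Private return per unit is 3.7/(group size), which is ≥ 1 whenever the group size is ≤ 3.7.
The largest such integer is 3.

3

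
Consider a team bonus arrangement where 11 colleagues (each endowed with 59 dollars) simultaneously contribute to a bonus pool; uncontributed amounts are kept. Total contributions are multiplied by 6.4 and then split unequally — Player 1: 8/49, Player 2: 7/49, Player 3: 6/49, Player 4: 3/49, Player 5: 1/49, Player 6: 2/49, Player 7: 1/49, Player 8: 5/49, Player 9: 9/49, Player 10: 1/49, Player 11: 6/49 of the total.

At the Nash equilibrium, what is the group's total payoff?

1286.20 dollars

Player j's private return per contributed unit is 6.4 × (j's share). Contributing is weakly dominant for j when that share is at least 1/6.4 = 0.1563, and contributing 0 is dominant otherwise.
The shares above 0.1563 belong to Player 1 and Player 9, contributing 59 each; the remaining 9 contribute 0. Total contributed: 118.
The bonus pool pays out 6.4 × 118 = 755.20 in total (split across the unequal shares, but the aggregate is all that matters for the group sum).
The 9 free-riders keep 59 each, adding 531. Group total = 531 + 755.20 = 1286.20.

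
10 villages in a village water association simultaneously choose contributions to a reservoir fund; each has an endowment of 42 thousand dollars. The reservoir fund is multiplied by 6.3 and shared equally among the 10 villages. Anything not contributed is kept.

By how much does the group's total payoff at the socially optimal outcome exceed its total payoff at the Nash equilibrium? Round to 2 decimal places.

2226.00 thousand dollars

Each contributed unit returns 6.3/10 = 0.6300 to its contributor — below 1 — so contributing 0 is dominant for every player. At the Nash equilibrium everyone keeps their 42, and the group total is 10 × 42 = 420.
Each contributed unit returns 6.300 to the group as a whole (0.6300 to each of 10 players), which exceeds 1, so the social optimum is full contribution: group total = 6.300 × 420 = 2646.00.
Efficiency loss = 2646.00 − 420 = 2226.00.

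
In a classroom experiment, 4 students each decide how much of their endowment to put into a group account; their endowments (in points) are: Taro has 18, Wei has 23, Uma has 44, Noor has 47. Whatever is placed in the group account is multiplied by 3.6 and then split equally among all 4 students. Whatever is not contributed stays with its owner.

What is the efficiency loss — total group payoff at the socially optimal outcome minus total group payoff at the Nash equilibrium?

343.20 points

The private return per contributed unit is 3.6/4 = 0.9000 < 1 for every player regardless of endowment, so the Nash equilibrium is zero contribution and the group total is Σ E_j = 18 + 23 + 44 + 47 = 132.
Each contributed unit returns 3.600 to the group, so the social optimum is full contribution by everyone: group total = 3.600 × 132 = 475.20.
Efficiency loss = (3.600 − 1) × 132 = 343.20.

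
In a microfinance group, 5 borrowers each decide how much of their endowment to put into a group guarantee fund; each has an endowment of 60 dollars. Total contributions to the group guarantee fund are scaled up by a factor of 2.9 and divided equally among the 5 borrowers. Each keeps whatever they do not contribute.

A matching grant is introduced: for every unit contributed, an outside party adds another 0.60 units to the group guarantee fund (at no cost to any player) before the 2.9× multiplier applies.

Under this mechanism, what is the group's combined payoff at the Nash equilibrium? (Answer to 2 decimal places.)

300.00 dollars

The effective private return is 2.9 × 1.60 / 5 = 0.9280, which is still under 1, so the mechanism doesn't change anyone's dominant strategy: zero contribution.
Everyone keeps their endowment and the group total is 5 × 60 = 300.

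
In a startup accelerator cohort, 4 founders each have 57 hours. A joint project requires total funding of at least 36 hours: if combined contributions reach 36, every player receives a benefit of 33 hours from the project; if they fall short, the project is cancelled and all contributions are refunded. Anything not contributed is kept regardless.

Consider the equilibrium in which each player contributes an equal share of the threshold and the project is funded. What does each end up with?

81 hours

Equal share of the threshold: 36/4 = 9.
At this profile no one gains by cutting their contribution: any cut drops the total below 36, the project is cancelled, contributions are refunded, and the deviator ends with 57, which is less than 57 − 9 + 33 = 81. Contributing more than 9 just wastes the excess. So contributing exactly 9 is a best response.
Each player's payoff: 57 − 9 + 33 = 81.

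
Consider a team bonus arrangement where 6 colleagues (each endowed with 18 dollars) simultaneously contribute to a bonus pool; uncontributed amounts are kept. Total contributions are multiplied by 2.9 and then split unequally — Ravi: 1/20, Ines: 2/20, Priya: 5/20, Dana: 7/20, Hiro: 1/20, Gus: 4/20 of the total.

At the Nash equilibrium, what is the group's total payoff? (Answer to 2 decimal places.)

A player with share s gets back 2.9·s per unit contributed, so full contribution is dominant for anyone with s > 1/2.9 = 0.3448 and zero contribution is dominant for anyone below.
Dana alone (share 7/20) is above the threshold, contributing 18; the remaining 5 contribute 0. Total contributed: 18.
The bonus pool pays out 2.9 × 18 = 52.20 in total (split across the unequal shares, but the aggregate is all that matters for the group sum).
The 5 free-riders keep 18 each, adding 90. Group total = 90 + 52.20 = 142.20.

142.20 dollars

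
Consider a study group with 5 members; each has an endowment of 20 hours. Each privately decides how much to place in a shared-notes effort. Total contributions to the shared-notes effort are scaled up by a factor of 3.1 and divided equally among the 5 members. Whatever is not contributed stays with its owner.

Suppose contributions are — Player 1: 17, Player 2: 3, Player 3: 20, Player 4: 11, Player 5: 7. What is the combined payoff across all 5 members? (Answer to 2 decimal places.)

Total contributed: 17 + 3 + 20 + 11 + 7 = 58; total kept: 5 × 20 − 58 = 42.
The shared-notes effort pays out 3.1 × 58 = 179.80 in aggregate.
Group total = 42 + 179.80 = 221.80.

221.80 hours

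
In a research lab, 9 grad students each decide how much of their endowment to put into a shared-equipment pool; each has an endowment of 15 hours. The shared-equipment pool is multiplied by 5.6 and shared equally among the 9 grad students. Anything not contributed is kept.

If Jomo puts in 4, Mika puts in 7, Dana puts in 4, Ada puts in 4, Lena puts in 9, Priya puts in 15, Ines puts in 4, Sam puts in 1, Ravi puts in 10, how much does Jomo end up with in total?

47.09 hours

Total contributed: 4 + 7 + 4 + 4 + 9 + 15 + 4 + 1 + 10 = 58.
Each receives 5.6 × 58 / 9 = 36.09 from the shared-equipment pool.
Jomo keeps 15 − 4 = 11, so Jomo's payoff is 11 + 36.09 = 47.09.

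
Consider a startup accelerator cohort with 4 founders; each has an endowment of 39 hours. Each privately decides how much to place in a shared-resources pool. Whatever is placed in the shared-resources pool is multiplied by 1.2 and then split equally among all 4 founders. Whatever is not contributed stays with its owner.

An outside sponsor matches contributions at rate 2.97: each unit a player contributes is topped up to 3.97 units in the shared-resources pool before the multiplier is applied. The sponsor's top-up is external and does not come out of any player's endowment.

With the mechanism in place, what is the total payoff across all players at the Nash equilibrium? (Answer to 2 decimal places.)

743.18 hours

Under the mechanism each unit contributed yields 1.2 × 3.97 / 4 = 1.1910 back to its contributor per unit of net cost, which exceeds 1, making full contribution the dominant choice for everyone.
At the Nash equilibrium everyone contributes 39. Group total payoff = 1.2 × 3.97 × 156 = 743.18.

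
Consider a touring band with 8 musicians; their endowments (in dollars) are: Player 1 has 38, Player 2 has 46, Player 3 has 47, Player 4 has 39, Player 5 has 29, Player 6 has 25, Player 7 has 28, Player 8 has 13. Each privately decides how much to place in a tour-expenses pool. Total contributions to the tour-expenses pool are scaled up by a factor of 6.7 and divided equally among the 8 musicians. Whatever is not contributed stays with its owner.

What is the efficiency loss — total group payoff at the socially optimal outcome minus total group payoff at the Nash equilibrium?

1510.50 dollars

The private return per contributed unit is 6.7/8 = 0.8375 < 1 for every player regardless of endowment, so the Nash equilibrium is zero contribution and the group total is Σ E_j = 38 + 46 + 47 + 39 + 29 + 25 + 28 + 13 = 265.
Each contributed unit returns 6.700 to the group, so the social optimum is full contribution by everyone: group total = 6.700 × 265 = 1775.50.
Efficiency loss = (6.700 − 1) × 265 = 1510.50.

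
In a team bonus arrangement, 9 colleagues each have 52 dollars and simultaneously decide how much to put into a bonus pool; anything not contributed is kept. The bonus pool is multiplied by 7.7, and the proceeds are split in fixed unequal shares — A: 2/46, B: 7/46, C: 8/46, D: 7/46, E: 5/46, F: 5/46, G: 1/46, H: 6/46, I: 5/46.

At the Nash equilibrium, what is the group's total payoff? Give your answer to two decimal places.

1861.60 dollars

A player with share s gets back 7.7·s per unit contributed, so full contribution is dominant for anyone with s > 1/7.7 = 0.1299 and zero contribution is dominant for anyone below.
B, C, D and H clear that bar, contributing 52 each; the remaining 5 contribute 0. Total contributed: 208.
The bonus pool pays out 7.7 × 208 = 1601.60 in total (split across the unequal shares, but the aggregate is all that matters for the group sum).
The 5 free-riders keep 52 each, adding 260. Group total = 260 + 1601.60 = 1861.60.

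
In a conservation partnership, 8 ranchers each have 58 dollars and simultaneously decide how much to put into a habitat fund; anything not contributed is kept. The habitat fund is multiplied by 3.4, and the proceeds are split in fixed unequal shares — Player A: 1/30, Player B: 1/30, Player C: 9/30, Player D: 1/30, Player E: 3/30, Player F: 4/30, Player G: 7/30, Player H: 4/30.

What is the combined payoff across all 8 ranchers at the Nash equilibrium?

603.20 dollars

For player j, contributing a unit is worthwhile iff 3.4 × (j's share) ≥ 1, i.e. iff j's share is at least 0.2941.
The only share above 0.2941 is Player C's 9/30, contributing 58; the remaining 7 contribute 0. Total contributed: 58.
The habitat fund pays out 3.4 × 58 = 197.20 in total (split across the unequal shares, but the aggregate is all that matters for the group sum).
The 7 free-riders keep 58 each, adding 406. Group total = 406 + 197.20 = 603.20.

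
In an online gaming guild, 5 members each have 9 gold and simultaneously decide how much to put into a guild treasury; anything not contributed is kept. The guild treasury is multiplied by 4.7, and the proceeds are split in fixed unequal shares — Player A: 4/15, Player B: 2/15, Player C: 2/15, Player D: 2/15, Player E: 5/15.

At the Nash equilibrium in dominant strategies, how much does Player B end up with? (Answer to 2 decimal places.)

20.28 gold

Each unit j contributes comes back to j as 4.7 × (j's share), so j prefers to contribute only if that share exceeds 1/4.7 = 0.2128; otherwise keeping the unit dominates.
Player A and Player E clear that bar, contributing 9 each; the remaining 3 contribute 0. Total contributed: 18.
Player B keeps 9 and receives 4.7 × 18 × 2/15 = 11.28 from the guild treasury, for a payoff of 20.28.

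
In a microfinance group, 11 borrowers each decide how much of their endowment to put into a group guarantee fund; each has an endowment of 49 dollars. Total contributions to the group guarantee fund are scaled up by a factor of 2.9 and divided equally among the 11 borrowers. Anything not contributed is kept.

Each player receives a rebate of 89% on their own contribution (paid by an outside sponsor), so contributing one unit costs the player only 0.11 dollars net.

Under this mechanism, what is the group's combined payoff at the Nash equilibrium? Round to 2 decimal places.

2042.81 dollars

The effective private return per unit is now (2.9/11) / 0.11 = 2.3967 > 1, so every player's dominant strategy flips to full contribution.
So the Nash equilibrium is full contribution by all 11; the group earns 11 × (49 × 0.89 + 2.9 × 49) = 2042.81.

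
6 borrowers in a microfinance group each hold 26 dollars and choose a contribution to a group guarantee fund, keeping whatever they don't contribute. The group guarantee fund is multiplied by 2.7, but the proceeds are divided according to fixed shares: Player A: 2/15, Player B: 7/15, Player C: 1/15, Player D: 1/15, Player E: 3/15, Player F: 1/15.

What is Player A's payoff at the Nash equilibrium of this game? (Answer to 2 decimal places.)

35.36 dollars

A player with share s gets back 2.7·s per unit contributed, so full contribution is dominant for anyone with s > 1/2.7 = 0.3704 and zero contribution is dominant for anyone below.
The only share above 0.3704 is Player B's 7/15, contributing 26; the remaining 5 contribute 0. Total contributed: 26.
Player A keeps 26 and receives 2.7 × 26 × 2/15 = 9.36 from the group guarantee fund, for a payoff of 35.36.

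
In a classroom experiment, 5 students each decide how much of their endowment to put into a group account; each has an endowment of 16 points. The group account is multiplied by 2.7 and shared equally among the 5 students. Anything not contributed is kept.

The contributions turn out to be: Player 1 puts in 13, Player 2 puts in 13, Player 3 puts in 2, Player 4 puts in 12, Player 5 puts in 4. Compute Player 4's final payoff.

Total contributed: 13 + 13 + 2 + 12 + 4 = 44.
Each receives 2.7 × 44 / 5 = 23.76 from the group account.
Player 4 keeps 16 − 12 = 4, so Player 4's payoff is 4 + 23.76 = 27.76.

27.76 points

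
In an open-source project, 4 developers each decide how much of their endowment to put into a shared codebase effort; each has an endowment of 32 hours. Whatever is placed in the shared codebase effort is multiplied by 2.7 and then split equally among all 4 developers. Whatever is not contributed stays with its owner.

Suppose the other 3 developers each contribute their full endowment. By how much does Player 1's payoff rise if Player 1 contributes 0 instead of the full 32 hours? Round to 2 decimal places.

Switching from a contribution of 32 to 0 lets Player 1 keep an extra 32 hours, but lowers the shared codebase effort by 32, which costs Player 1 their own share of that drop: 2.7/4 × 32 = 21.60.
Net gain = 32 − 21.60 = 10.40. The private return per contributed unit (0.6750) is below 1, so free-riding is indeed the best response regardless of what the others do.

10.40 hours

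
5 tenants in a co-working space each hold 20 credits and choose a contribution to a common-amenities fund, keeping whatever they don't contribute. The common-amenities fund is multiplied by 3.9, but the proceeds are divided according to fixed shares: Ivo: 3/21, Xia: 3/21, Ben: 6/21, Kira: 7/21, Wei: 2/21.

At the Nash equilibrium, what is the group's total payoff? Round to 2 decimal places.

216.00 credits

For player j, contributing a unit is worthwhile iff 3.9 × (j's share) ≥ 1, i.e. iff j's share is at least 0.2564.
Ben and Kira are above the threshold, contributing 20 each; the remaining 3 contribute 0. Total contributed: 40.
The common-amenities fund pays out 3.9 × 40 = 156.00 in total (split across the unequal shares, but the aggregate is all that matters for the group sum).
The 3 free-riders keep 20 each, adding 60. Group total = 60 + 156.00 = 216.00.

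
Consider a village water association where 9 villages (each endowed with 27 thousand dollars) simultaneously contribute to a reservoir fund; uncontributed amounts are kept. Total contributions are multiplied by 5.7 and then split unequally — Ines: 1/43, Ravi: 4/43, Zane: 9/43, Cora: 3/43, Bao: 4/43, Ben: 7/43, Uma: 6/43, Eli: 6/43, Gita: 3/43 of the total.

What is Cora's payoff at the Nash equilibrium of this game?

37.74 thousand dollars

For player j, contributing a unit is worthwhile iff 5.7 × (j's share) ≥ 1, i.e. iff j's share is at least 0.1754.
The only share above 0.1754 is Zane's 9/43, contributing 27; the remaining 8 contribute 0. Total contributed: 27.
Cora keeps 27 and receives 5.7 × 27 × 3/43 = 10.74 from the reservoir fund, for a payoff of 37.74.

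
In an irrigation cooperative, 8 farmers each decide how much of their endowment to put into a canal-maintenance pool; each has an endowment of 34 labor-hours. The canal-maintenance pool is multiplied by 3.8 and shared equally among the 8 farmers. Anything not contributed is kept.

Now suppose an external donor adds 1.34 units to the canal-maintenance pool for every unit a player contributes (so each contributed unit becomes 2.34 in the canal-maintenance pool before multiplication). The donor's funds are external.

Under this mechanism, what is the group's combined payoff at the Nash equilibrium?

Under the mechanism each unit contributed yields 3.8 × 2.34 / 8 = 1.1115 back to its contributor per unit of net cost, which exceeds 1, making full contribution the dominant choice for everyone.
At the Nash equilibrium everyone contributes 34. Group total payoff = 3.8 × 2.34 × 272 = 2418.62.

2418.62 labor-hours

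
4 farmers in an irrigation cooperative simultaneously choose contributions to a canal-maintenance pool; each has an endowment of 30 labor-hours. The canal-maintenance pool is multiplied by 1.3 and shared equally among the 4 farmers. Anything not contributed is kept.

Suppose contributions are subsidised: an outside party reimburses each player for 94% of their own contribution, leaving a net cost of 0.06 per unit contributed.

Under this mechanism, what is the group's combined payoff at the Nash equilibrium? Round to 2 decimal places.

268.80 labor-hours

The effective private return per unit is now (1.3/4) / 0.06 = 5.4167 > 1, so every player's dominant strategy flips to full contribution.
So the Nash equilibrium is full contribution by all 4; the group earns 4 × (30 × 0.94 + 1.3 × 30) = 268.80.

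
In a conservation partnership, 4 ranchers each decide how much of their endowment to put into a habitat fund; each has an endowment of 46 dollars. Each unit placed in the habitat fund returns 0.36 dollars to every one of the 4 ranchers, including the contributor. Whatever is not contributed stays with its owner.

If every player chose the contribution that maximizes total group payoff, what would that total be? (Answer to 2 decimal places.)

264.96 dollars

Each contributed unit returns 1.440 to the group as a whole (0.36 to each of 4 players), which exceeds 1, so the social optimum is full contribution: group total = 1.440 × 184 = 264.96.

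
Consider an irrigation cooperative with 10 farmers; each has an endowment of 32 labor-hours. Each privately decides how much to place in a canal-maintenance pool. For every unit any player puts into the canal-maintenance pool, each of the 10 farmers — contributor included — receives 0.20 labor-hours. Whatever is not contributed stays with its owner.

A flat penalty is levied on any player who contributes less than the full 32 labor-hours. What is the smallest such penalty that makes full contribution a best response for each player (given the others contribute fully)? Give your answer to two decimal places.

25.60 labor-hours

Given the others contribute fully, the best deviation is to contribute 0 (any partial contribution still incurs the fine and gives up units whose private return 0.20 is below 1).
Deviating from 32 to 0 saves 32 labor-hours but forfeits the deviator's share of the drop in the canal-maintenance pool: 0.20 × 32 = 6.40.
So the deviation gain is 32 − 6.40 = 25.60, and the fine must be at least 25.60 labor-hours to wipe it out.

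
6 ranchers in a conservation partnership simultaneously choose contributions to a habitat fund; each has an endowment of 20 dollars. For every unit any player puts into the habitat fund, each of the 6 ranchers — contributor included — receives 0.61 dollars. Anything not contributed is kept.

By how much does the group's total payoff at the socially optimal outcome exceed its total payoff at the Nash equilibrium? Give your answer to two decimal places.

The private return per contributed unit is 0.61 < 1, so contributing 0 is dominant for every player. At the Nash equilibrium everyone keeps their 20, and the group total is 6 × 20 = 120.
Each contributed unit returns 3.660 to the group as a whole (0.61 to each of 6 players), which exceeds 1, so the social optimum is full contribution: group total = 3.660 × 120 = 439.20.
Efficiency loss = 439.20 − 120 = 319.20.

319.20 dollars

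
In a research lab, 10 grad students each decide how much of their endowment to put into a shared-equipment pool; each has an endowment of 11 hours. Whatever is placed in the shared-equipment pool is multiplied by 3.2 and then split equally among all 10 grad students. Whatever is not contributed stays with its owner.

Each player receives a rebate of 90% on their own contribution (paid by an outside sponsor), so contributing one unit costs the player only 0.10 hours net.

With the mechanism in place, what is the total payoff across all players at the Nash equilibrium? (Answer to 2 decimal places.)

With the mechanism, a contributed unit returns (3.2/10) / 0.10 = 3.2000 per unit of net cost to the contributor — now above 1 — so contributing fully is weakly dominant for every player.
At the Nash equilibrium everyone contributes 11. Group total payoff = 10 × (11 × 0.90 + 3.2 × 11) = 451.00.

451.00 hours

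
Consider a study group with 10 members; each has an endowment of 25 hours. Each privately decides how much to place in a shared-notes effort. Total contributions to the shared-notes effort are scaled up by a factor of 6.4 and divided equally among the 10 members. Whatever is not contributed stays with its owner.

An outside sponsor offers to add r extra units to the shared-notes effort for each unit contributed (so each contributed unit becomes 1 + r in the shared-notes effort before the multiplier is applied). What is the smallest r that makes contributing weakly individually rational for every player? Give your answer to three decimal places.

0.563

With matching at rate r, one contributed unit becomes (1 + r) in the shared-notes effort and returns 6.4 × (1 + r) / 10 to the contributor.
Setting this equal to 1: 1 + r = 10/6.4 = 1.5625.
So the minimum matching rate is r = 1.5625 − 1 = 0.563.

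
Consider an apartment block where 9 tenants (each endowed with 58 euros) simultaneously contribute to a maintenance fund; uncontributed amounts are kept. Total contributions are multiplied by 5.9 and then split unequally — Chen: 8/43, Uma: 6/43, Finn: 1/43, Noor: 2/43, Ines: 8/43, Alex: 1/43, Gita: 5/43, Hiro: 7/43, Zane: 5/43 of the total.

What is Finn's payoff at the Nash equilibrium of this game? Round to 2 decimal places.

Player j's private return per contributed unit is 5.9 × (j's share). Contributing is weakly dominant for j when that share is at least 1/5.9 = 0.1695, and contributing 0 is dominant otherwise.
Chen and Ines are above the threshold, contributing 58 each; the remaining 7 contribute 0. Total contributed: 116.
Finn keeps 58 and receives 5.9 × 116 × 1/43 = 15.92 from the maintenance fund, for a payoff of 73.92.

73.92 euros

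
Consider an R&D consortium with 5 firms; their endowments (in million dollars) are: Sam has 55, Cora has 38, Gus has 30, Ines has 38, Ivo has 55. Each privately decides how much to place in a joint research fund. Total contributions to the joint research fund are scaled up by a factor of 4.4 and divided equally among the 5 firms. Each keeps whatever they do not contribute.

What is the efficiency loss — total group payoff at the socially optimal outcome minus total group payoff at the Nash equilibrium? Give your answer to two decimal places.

734.40 million dollars

The private return per contributed unit is 4.4/5 = 0.8800 < 1 for every player regardless of endowment, so the Nash equilibrium is zero contribution and the group total is Σ E_j = 55 + 38 + 30 + 38 + 55 = 216.
Each contributed unit returns 4.400 to the group, so the social optimum is full contribution by everyone: group total = 4.400 × 216 = 950.40.
Efficiency loss = (4.400 − 1) × 216 = 734.40.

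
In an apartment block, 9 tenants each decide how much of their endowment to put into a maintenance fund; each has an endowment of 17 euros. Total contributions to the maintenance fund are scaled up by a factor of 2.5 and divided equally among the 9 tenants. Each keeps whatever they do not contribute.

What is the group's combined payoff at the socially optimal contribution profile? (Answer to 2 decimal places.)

382.50 euros

Each contributed unit returns 2.500 to the group as a whole (0.2778 to each of 9 players), which exceeds 1, so the social optimum is full contribution: group total = 2.500 × 153 = 382.50.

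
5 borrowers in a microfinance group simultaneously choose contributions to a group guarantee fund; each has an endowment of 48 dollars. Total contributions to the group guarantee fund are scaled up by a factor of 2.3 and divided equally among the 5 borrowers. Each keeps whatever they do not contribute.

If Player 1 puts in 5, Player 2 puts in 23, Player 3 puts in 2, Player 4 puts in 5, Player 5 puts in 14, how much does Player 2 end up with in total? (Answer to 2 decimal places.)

47.54 dollars

Total contributed: 5 + 23 + 2 + 5 + 14 = 49.
Each receives 2.3 × 49 / 5 = 22.54 from the group guarantee fund.
Player 2 keeps 48 − 23 = 25, so Player 2's payoff is 25 + 22.54 = 47.54.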